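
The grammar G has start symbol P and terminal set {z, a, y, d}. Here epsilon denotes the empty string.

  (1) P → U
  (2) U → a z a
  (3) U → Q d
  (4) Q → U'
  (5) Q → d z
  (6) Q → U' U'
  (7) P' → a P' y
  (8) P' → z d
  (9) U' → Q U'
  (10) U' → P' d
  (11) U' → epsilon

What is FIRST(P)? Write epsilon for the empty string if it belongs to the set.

FIRST(P') = {a, z}
FIRST(P) = {a, d, z}  (via U)
FIRST(U) = {a, d, z}  (via Q d)
FIRST(Q) = {epsilon, a, d, z}  (via U', U' U')
FIRST(U') = {epsilon, a, d, z}  (via Q U', P' d)

{a, d, z}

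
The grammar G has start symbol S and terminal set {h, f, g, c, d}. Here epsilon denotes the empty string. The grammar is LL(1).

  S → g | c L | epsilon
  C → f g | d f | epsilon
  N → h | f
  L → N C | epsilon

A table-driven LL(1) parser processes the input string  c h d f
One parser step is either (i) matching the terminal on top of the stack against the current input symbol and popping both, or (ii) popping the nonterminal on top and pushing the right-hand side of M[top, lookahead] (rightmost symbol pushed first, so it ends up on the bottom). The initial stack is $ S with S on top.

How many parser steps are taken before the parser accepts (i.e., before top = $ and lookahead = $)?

8

     Stack  Input      Action
  1  $ S    c h d f $  expand S → c L
  2  $ L c  c h d f $  match c
  3  $ L    h d f $    expand L → N C
  4  $ C N  h d f $    expand N → h
  5  $ C h  h d f $    match h
  6  $ C    d f $      expand C → d f
  7  $ f d  d f $      match d
  8  $ f    f $        match f
Accept reached after 8 steps.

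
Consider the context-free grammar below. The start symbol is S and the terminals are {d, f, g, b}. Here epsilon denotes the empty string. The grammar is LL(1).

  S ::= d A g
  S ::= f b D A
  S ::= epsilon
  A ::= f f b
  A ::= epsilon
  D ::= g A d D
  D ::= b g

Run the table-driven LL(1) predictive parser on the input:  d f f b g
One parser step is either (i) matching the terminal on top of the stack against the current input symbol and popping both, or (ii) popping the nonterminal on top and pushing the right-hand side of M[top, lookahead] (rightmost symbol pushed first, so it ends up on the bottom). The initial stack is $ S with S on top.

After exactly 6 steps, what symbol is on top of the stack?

g

     Stack      Input        Action
  1  $ S        d f f b g $  expand S ::= d A g
  2  $ g A d    d f f b g $  match d
  3  $ g A      f f b g $    expand A ::= f f b
  4  $ g b f f  f f b g $    match f
  5  $ g b f    f b g $      match f
  6  $ g b      b g $        match b
Stack after step 6: $ g (top = g).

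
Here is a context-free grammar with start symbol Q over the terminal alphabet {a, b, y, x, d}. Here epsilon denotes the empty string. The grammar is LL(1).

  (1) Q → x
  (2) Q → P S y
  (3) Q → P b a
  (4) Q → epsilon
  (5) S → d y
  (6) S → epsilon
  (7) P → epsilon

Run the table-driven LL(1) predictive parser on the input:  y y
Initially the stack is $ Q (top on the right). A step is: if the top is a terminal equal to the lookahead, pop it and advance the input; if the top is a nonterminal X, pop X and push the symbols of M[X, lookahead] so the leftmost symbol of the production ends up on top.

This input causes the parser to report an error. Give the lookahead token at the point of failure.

step 1: stack=$ Q  input=y y $  — expand Q → P S y
step 2: stack=$ y S P  input=y y $  — expand P → epsilon
step 3: stack=$ y S  input=y y $  — expand S → epsilon
step 4: stack=$ y  input=y y $  — match y
step 5: stack=$  input=y $  — error: stack empty but input remains

y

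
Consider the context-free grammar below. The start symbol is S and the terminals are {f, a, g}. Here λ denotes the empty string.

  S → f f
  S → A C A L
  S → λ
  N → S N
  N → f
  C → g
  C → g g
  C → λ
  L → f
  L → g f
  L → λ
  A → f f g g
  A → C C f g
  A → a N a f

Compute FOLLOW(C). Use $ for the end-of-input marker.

{a, f, g}

FIRST(C): from C→g we get {g}; from C→g g we get {g}; from C→λ we get {λ}. So FIRST(C) = {λ, g}.
FIRST(L): from L→f we get {f}; from L→g f we get {g}; from L→λ we get {λ}. So FIRST(L) = {λ, f, g}.
FIRST(A): from A→f f g g we get {f}; from A→C C f g we get {f, g}; from A→a N a f we get {a}. So FIRST(A) = {a, f, g}.
FIRST(S): from S→f f we get {f}; from S→A C A L we get {a, f, g}; from S→λ we get {λ}. So FIRST(S) = {λ, a, f, g}.
FIRST(N): from N→S N we get {a, f, g}; from N→f we get {f}. So FIRST(N) = {a, f, g}.
FOLLOW(S) includes $ since S is the start symbol.
FOLLOW(S): in N→S N, S is followed by N with FIRST {a, f, g}. Thus FOLLOW(S) = {$, a, f, g}.
FOLLOW(N): in N→S N, the suffix after N is empty (adds nothing new); in A→a N a f, N is followed by a f with FIRST {a}. Thus FOLLOW(N) = {a}.
FOLLOW(C): in S→A C A L, C is followed by A L with FIRST {a, f, g}; in A→C C f g (occurrence 1), C is followed by C f g with FIRST {f, g}; in A→C C f g (occurrence 2), C is followed by f g with FIRST {f}. Thus FOLLOW(C) = {a, f, g}.
FOLLOW(L): in S→A C A L, the suffix after L is empty, so FOLLOW(L) ⊇ FOLLOW(S) = {$, a, f, g}. Thus FOLLOW(L) = {$, a, f, g}.
FOLLOW(A): in S→A C A L (occurrence 1), A is followed by C A L with FIRST {a, f, g}; in S→A C A L (occurrence 2), A is followed by L with FIRST {λ, f, g}; in S→A C A L (occurrence 2), the suffix after A is nullable, so FOLLOW(A) ⊇ FOLLOW(S) = {$, a, f, g}. Thus FOLLOW(A) = {$, a, f, g}.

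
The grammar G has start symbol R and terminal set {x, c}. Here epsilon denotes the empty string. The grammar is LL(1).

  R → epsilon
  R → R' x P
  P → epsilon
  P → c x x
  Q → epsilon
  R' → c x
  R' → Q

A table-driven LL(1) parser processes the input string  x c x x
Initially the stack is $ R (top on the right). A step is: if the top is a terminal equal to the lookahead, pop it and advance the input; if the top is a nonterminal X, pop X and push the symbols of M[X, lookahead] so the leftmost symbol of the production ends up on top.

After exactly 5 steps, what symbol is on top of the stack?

step 1: stack=$ R  input=x c x x $  — expand R → R' x P
step 2: stack=$ P x R'  input=x c x x $  — expand R' → Q
step 3: stack=$ P x Q  input=x c x x $  — expand Q → epsilon
step 4: stack=$ P x  input=x c x x $  — match x
step 5: stack=$ P  input=c x x $  — expand P → c x x
Stack after step 5: $ x x c (top = c).

c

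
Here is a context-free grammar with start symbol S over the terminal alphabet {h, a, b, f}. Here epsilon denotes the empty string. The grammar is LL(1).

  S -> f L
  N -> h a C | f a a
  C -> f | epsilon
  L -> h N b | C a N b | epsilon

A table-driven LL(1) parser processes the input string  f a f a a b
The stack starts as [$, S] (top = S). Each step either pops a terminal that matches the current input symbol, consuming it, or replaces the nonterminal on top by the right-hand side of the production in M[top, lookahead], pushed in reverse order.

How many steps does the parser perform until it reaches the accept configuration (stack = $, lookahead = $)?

step 1: stack=$ S  input=f a f a a b $  — expand S -> f L
step 2: stack=$ L f  input=f a f a a b $  — match f
step 3: stack=$ L  input=a f a a b $  — expand L -> C a N b
step 4: stack=$ b N a C  input=a f a a b $  — expand C -> epsilon
step 5: stack=$ b N a  input=a f a a b $  — match a
step 6: stack=$ b N  input=f a a b $  — expand N -> f a a
step 7: stack=$ b a a f  input=f a a b $  — match f
step 8: stack=$ b a a  input=a a b $  — match a
step 9: stack=$ b a  input=a b $  — match a
step 10: stack=$ b  input=b $  — match b
Accept reached after 10 steps.

10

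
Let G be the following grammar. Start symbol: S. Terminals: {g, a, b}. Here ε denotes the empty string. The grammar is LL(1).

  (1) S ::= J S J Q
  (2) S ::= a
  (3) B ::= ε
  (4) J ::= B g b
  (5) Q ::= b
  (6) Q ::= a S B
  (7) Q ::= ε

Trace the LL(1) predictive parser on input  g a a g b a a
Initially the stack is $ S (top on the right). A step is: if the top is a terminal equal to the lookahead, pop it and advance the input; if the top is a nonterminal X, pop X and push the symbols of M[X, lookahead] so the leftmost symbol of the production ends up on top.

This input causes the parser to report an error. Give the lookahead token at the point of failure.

a

step 1: stack=$ S  input=g a a g b a a $  — expand S ::= J S J Q
step 2: stack=$ Q J S J  input=g a a g b a a $  — expand J ::= B g b
step 3: stack=$ Q J S b g B  input=g a a g b a a $  — expand B ::= ε
step 4: stack=$ Q J S b g  input=g a a g b a a $  — match g
step 5: stack=$ Q J S b  input=a a g b a a $  — error: top is terminal b but lookahead is a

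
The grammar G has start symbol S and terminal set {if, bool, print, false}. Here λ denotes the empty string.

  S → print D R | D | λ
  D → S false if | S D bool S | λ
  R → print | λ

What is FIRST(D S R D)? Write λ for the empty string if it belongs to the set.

{λ, bool, false, print}

FIRST(R) = {λ, print}
FIRST(S) = {λ, bool, false, print}  (via D)
FIRST(D) = {λ, bool, false, print}  (via S false if, S D bool S)
FIRST(D S R D): take FIRST of each symbol in turn, carrying on past any symbol whose FIRST contains λ; result {λ, bool, false, print}.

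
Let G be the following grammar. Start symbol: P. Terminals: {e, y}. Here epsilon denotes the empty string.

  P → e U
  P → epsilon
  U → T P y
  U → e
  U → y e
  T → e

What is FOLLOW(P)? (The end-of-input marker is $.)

FIRST(P) = {epsilon, e}
FIRST(T) = {e}
FIRST(U) = {e, y}  (via T P y)
FOLLOW(P) includes $ since P is the start symbol.
FOLLOW(P): in U→T P y, P is followed by y with FIRST {y}. Thus FOLLOW(P) = {$, y}.
FOLLOW(U): in P→e U, the suffix after U is empty, so FOLLOW(U) ⊇ FOLLOW(P) = {$, y}. Thus FOLLOW(U) = {$, y}.
FOLLOW(T): in U→T P y, T is followed by P y with FIRST {e, y}. Thus FOLLOW(T) = {e, y}.

{$, y}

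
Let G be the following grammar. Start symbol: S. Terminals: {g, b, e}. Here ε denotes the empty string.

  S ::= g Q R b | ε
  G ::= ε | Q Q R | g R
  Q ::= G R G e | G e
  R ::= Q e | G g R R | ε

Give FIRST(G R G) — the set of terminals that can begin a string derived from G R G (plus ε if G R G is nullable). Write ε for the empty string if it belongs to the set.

FIRST(S) = {ε, g}
FIRST(G) = {ε, e, g}  (via Q Q R)
FIRST(Q) = {e, g}  (via G R G e, G e)
FIRST(R) = {ε, e, g}  (via Q e, G g R R)
FIRST(G R G): take FIRST of each symbol in turn, carrying on past any symbol whose FIRST contains ε; result {ε, e, g}.

{ε, e, g}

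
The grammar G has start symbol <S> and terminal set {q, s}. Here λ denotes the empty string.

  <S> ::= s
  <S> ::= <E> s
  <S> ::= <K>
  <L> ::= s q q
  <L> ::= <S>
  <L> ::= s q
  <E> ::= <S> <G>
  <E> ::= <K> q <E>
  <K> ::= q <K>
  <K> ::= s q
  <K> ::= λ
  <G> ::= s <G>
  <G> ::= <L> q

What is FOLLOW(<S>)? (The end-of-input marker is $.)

FIRST(<K>): from <K>::=q <K> we get {q}; from <K>::=s q we get {s}; from <K>::=λ we get {λ}. So FIRST(<K>) = {λ, q, s}.
FIRST(<S>): from <S>::=s we get {s}; from <S>::=<E> s we get {q, s}; from <S>::=<K> we get {λ, q, s}. So FIRST(<S>) = {λ, q, s}.
FIRST(<L>): from <L>::=s q q we get {s}; from <L>::=<S> we get {λ, q, s}; from <L>::=s q we get {s}. So FIRST(<L>) = {λ, q, s}.
FIRST(<G>): from <G>::=s <G> we get {s}; from <G>::=<L> q we get {q, s}. So FIRST(<G>) = {q, s}.
FIRST(<E>): from <E>::=<S> <G> we get {q, s}; from <E>::=<K> q <E> we get {q, s}. So FIRST(<E>) = {q, s}.
FOLLOW(<S>) includes $ since <S> is the start symbol.
FOLLOW(<L>): in <G>::=<L> q, <L> is followed by q with FIRST {q}. Thus FOLLOW(<L>) = {q}.
FOLLOW(<S>): in <L>::=<S>, the suffix after <S> is empty, so FOLLOW(<S>) ⊇ FOLLOW(<L>) = {q}; in <E>::=<S> <G>, <S> is followed by <G> with FIRST {q, s}. Thus FOLLOW(<S>) = {$, q, s}.
FOLLOW(<E>): in <S>::=<E> s, <E> is followed by s with FIRST {s}; in <E>::=<K> q <E>, the suffix after <E> is empty (adds nothing new). Thus FOLLOW(<E>) = {s}.
FOLLOW(<K>): in <S>::=<K>, the suffix after <K> is empty, so FOLLOW(<K>) ⊇ FOLLOW(<S>) = {$, q, s}; in <E>::=<K> q <E>, <K> is followed by q <E> with FIRST {q}; in <K>::=q <K>, the suffix after <K> is empty (adds nothing new). Thus FOLLOW(<K>) = {$, q, s}.
FOLLOW(<G>): in <E>::=<S> <G>, the suffix after <G> is empty, so FOLLOW(<G>) ⊇ FOLLOW(<E>) = {s}; in <G>::=s <G>, the suffix after <G> is empty (adds nothing new). Thus FOLLOW(<G>) = {s}.

{$, q, s}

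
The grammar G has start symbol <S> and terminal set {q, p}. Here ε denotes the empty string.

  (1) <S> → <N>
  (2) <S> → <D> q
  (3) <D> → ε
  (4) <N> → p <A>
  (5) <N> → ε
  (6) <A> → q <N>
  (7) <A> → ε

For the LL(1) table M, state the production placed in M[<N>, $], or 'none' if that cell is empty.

FIRST(<D>) = {ε}
FIRST(<N>) = {ε, p}
FIRST(<A>) = {ε, q}
FIRST(<S>) = {ε, p, q}  (via <N>, <D> q)
FOLLOW(<S>) includes $ since <S> is the start symbol.
FOLLOW(<S>): <S> appears on no right-hand side. Thus FOLLOW(<S>) = {$}.
FOLLOW(<N>): in <S>→<N>, the suffix after <N> is empty, so FOLLOW(<N>) ⊇ FOLLOW(<S>) = {$}; in <A>→q <N>, the suffix after <N> is empty, so FOLLOW(<N>) ⊇ FOLLOW(<A>) = {$}. Thus FOLLOW(<N>) = {$}.
FOLLOW(<A>): in <N>→p <A>, the suffix after <A> is empty, so FOLLOW(<A>) ⊇ FOLLOW(<N>) = {$}. Thus FOLLOW(<A>) = {$}.
For <N> → p <A>: FIRST(p <A>) = {p}, so it goes in M[<N>, t] for t ∈ {p}.
For <N> → ε: FIRST(ε) = {ε}, so it goes in M[<N>, t] for t ∈ {}; since ε ∈ FIRST, also for every t ∈ FOLLOW(<N>) = {$}.

<N> → ε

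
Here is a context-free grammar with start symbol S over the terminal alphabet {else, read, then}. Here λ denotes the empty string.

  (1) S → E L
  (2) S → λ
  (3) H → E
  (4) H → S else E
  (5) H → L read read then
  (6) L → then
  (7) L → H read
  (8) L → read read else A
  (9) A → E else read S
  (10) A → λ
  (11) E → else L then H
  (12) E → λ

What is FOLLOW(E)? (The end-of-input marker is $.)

{else, read, then}

FIRST(E) = {λ, else}
FIRST(A) = {λ, else}  (via E else read S)
FIRST(S) = {λ, else, read, then}  (via E L)
FIRST(H) = {λ, else, read, then}  (via E, S else E, L read read then)
FIRST(L) = {else, read, then}  (via H read)
FOLLOW(S) includes $ since S is the start symbol.
FOLLOW(S): in H→S else E, S is followed by else E with FIRST {else}; in A→E else read S, the suffix after S is empty, so FOLLOW(S) ⊇ FOLLOW(A) = {$, else, read, then}. Thus FOLLOW(S) = {$, else, read, then}.
FOLLOW(L): in S→E L, the suffix after L is empty, so FOLLOW(L) ⊇ FOLLOW(S) = {$, else, read, then}; in H→L read read then, L is followed by read read then with FIRST {read}; in E→else L then H, L is followed by then H with FIRST {then}. Thus FOLLOW(L) = {$, else, read, then}.
FOLLOW(A): in L→read read else A, the suffix after A is empty, so FOLLOW(A) ⊇ FOLLOW(L) = {$, else, read, then}. Thus FOLLOW(A) = {$, else, read, then}.
FOLLOW(H): in L→H read, H is followed by read with FIRST {read}; in E→else L then H, the suffix after H is empty, so FOLLOW(H) ⊇ FOLLOW(E) = {else, read, then}. Thus FOLLOW(H) = {else, read, then}.
FOLLOW(E): in S→E L, E is followed by L with FIRST {else, read, then}; in H→E, the suffix after E is empty, so FOLLOW(E) ⊇ FOLLOW(H) = {else, read, then}; in H→S else E, the suffix after E is empty, so FOLLOW(E) ⊇ FOLLOW(H) = {else, read, then}; in A→E else read S, E is followed by else read S with FIRST {else}. Thus FOLLOW(E) = {else, read, then}.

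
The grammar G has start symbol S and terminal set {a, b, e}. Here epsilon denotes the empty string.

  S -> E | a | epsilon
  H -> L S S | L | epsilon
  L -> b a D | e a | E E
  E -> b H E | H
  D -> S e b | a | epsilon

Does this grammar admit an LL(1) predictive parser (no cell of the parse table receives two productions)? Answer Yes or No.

FIRST(S) = {epsilon, a, b, e}
FIRST(H) = {epsilon, a, b, e}
FIRST(L) = {epsilon, a, b, e}
FIRST(E) = {epsilon, a, b, e}
FIRST(D) = {epsilon, a, b, e}
FOLLOW(S) = {$, a, b, e}
FOLLOW(H) = {$, a, b, e}
FOLLOW(L) = {$, a, b, e}
FOLLOW(E) = {$, a, b, e}
FOLLOW(D) = {$, a, b, e}
Cell M[D, a] receives both D -> S e b and D -> a and D -> epsilon — the grammar is not LL(1).

No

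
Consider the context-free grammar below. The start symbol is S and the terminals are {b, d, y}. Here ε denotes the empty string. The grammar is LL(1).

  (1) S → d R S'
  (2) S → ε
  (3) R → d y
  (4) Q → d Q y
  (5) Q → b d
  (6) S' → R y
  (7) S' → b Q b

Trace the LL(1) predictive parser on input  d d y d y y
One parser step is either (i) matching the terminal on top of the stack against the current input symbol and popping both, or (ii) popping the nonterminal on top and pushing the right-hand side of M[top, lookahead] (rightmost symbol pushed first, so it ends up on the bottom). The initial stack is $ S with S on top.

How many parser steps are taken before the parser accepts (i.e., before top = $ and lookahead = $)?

10

      Stack     Input          Action
   1  $ S       d d y d y y $  expand S → d R S'
   2  $ S' R d  d d y d y y $  match d
   3  $ S' R    d y d y y $    expand R → d y
   4  $ S' y d  d y d y y $    match d
   5  $ S' y    y d y y $      match y
   6  $ S'      d y y $        expand S' → R y
   7  $ y R     d y y $        expand R → d y
   8  $ y y d   d y y $        match d
   9  $ y y     y y $          match y
  10  $ y       y $            match y
Accept reached after 10 steps.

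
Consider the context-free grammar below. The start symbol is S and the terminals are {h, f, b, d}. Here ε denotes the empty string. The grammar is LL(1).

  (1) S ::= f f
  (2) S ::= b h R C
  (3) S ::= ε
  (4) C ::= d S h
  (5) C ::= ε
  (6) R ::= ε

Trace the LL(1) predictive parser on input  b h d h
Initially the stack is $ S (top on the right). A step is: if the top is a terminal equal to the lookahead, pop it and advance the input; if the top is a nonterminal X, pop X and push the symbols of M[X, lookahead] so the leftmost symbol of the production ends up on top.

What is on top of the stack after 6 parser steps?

S

step 1: stack=$ S  input=b h d h $  — expand S ::= b h R C
step 2: stack=$ C R h b  input=b h d h $  — match b
step 3: stack=$ C R h  input=h d h $  — match h
step 4: stack=$ C R  input=d h $  — expand R ::= ε
step 5: stack=$ C  input=d h $  — expand C ::= d S h
step 6: stack=$ h S d  input=d h $  — match d
Stack after step 6: $ h S (top = S).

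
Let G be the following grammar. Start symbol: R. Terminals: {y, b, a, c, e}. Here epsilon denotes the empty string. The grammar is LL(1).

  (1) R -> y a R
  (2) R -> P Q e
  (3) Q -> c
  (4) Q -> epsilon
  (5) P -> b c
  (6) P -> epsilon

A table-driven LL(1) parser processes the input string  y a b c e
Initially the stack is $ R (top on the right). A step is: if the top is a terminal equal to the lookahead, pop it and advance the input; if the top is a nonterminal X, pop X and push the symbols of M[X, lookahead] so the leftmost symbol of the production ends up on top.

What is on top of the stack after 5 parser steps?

     Stack    Input        Action
  1  $ R      y a b c e $  expand R -> y a R
  2  $ R a y  y a b c e $  match y
  3  $ R a    a b c e $    match a
  4  $ R      b c e $      expand R -> P Q e
  5  $ e Q P  b c e $      expand P -> b c
Stack after step 5: $ e Q c b (top = b).

b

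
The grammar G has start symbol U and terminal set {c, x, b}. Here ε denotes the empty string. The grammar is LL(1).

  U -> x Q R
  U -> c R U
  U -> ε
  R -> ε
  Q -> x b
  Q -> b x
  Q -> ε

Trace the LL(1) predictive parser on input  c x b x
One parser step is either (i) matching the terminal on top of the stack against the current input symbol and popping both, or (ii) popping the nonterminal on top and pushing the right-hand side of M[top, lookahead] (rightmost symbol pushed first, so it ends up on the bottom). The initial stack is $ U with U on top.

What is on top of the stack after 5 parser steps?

Q

step 1: stack=$ U  input=c x b x $  — expand U -> c R U
step 2: stack=$ U R c  input=c x b x $  — match c
step 3: stack=$ U R  input=x b x $  — expand R -> ε
step 4: stack=$ U  input=x b x $  — expand U -> x Q R
step 5: stack=$ R Q x  input=x b x $  — match x
Stack after step 5: $ R Q (top = Q).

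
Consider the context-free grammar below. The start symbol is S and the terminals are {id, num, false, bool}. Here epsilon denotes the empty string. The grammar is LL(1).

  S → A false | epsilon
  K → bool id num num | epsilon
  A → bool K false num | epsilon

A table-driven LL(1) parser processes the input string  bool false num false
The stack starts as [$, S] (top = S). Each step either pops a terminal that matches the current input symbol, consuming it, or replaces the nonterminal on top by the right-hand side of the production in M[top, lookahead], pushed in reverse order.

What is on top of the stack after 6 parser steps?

     Stack                     Input                   Action
  1  $ S                       bool false num false $  expand S → A false
  2  $ false A                 bool false num false $  expand A → bool K false num
  3  $ false num false K bool  bool false num false $  match bool
  4  $ false num false K       false num false $       expand K → epsilon
  5  $ false num false         false num false $       match false
  6  $ false num               num false $             match num
Stack after step 6: $ false (top = false).

false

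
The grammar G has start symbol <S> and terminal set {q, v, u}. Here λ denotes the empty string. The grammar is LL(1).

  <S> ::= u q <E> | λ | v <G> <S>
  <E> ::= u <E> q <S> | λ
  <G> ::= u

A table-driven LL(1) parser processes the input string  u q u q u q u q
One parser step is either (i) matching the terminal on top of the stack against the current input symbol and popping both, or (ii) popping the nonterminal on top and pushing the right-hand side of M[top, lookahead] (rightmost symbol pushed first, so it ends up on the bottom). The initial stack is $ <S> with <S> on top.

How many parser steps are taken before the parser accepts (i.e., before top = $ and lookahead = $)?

step 1: stack=$ <S>  input=u q u q u q u q $  — expand <S> ::= u q <E>
step 2: stack=$ <E> q u  input=u q u q u q u q $  — match u
step 3: stack=$ <E> q  input=q u q u q u q $  — match q
step 4: stack=$ <E>  input=u q u q u q $  — expand <E> ::= u <E> q <S>
step 5: stack=$ <S> q <E> u  input=u q u q u q $  — match u
step 6: stack=$ <S> q <E>  input=q u q u q $  — expand <E> ::= λ
step 7: stack=$ <S> q  input=q u q u q $  — match q
step 8: stack=$ <S>  input=u q u q $  — expand <S> ::= u q <E>
step 9: stack=$ <E> q u  input=u q u q $  — match u
step 10: stack=$ <E> q  input=q u q $  — match q
step 11: stack=$ <E>  input=u q $  — expand <E> ::= u <E> q <S>
step 12: stack=$ <S> q <E> u  input=u q $  — match u
step 13: stack=$ <S> q <E>  input=q $  — expand <E> ::= λ
step 14: stack=$ <S> q  input=q $  — match q
step 15: stack=$ <S>  input=$  — expand <S> ::= λ
Accept reached after 15 steps.

15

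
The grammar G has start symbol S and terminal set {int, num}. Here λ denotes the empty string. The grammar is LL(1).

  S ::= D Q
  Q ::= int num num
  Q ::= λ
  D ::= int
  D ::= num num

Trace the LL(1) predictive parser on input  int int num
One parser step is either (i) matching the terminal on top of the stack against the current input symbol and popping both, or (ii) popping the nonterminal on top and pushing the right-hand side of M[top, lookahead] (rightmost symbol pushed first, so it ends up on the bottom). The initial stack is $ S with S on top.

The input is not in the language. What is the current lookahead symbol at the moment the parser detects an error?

step 1: stack=$ S  input=int int num $  — expand S ::= D Q
step 2: stack=$ Q D  input=int int num $  — expand D ::= int
step 3: stack=$ Q int  input=int int num $  — match int
step 4: stack=$ Q  input=int num $  — expand Q ::= int num num
step 5: stack=$ num num int  input=int num $  — match int
step 6: stack=$ num num  input=num $  — match num
step 7: stack=$ num  input=$  — error: top is terminal num but lookahead is $

$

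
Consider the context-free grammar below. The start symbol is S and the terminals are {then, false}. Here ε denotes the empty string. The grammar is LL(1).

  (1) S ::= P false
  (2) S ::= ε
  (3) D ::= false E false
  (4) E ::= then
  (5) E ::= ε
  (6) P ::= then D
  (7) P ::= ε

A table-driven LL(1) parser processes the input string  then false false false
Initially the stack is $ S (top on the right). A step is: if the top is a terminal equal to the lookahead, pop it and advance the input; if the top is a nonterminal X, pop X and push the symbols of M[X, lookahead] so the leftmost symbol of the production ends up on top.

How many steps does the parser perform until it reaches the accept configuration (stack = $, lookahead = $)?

     Stack                  Input                     Action
  1  $ S                    then false false false $  expand S ::= P false
  2  $ false P              then false false false $  expand P ::= then D
  3  $ false D then         then false false false $  match then
  4  $ false D              false false false $       expand D ::= false E false
  5  $ false false E false  false false false $       match false
  6  $ false false E        false false $             expand E ::= ε
  7  $ false false          false false $             match false
  8  $ false                false $                   match false
Accept reached after 8 steps.

8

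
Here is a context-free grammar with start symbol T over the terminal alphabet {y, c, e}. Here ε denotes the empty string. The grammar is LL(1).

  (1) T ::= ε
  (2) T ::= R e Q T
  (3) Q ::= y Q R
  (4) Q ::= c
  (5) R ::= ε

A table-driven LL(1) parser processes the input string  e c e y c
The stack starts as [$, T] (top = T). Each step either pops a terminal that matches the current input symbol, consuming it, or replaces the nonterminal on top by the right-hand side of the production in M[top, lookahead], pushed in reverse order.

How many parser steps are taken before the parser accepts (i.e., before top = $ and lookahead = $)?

14

step 1: stack=$ T  input=e c e y c $  — expand T ::= R e Q T
step 2: stack=$ T Q e R  input=e c e y c $  — expand R ::= ε
step 3: stack=$ T Q e  input=e c e y c $  — match e
step 4: stack=$ T Q  input=c e y c $  — expand Q ::= c
step 5: stack=$ T c  input=c e y c $  — match c
step 6: stack=$ T  input=e y c $  — expand T ::= R e Q T
step 7: stack=$ T Q e R  input=e y c $  — expand R ::= ε
step 8: stack=$ T Q e  input=e y c $  — match e
step 9: stack=$ T Q  input=y c $  — expand Q ::= y Q R
step 10: stack=$ T R Q y  input=y c $  — match y
step 11: stack=$ T R Q  input=c $  — expand Q ::= c
step 12: stack=$ T R c  input=c $  — match c
step 13: stack=$ T R  input=$  — expand R ::= ε
step 14: stack=$ T  input=$  — expand T ::= ε
Accept reached after 14 steps.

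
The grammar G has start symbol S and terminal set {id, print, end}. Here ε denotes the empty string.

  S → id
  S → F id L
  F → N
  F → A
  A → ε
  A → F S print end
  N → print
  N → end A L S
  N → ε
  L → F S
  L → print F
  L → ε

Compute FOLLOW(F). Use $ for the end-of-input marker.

{$, end, id, print}

FIRST(N): from N→print we get {print}; from N→end A L S we get {end}; from N→ε we get {ε}. So FIRST(N) = {ε, end, print}.
FIRST(S): from S→id we get {id}; from S→F id L we get {end, id, print}. So FIRST(S) = {end, id, print}.
FIRST(F): from F→N we get {ε, end, print}; from F→A we get {ε, end, id, print}. So FIRST(F) = {ε, end, id, print}.
FIRST(A): from A→ε we get {ε}; from A→F S print end we get {end, id, print}. So FIRST(A) = {ε, end, id, print}.
FIRST(L): from L→F S we get {end, id, print}; from L→print F we get {print}; from L→ε we get {ε}. So FIRST(L) = {ε, end, id, print}.
FOLLOW(S) includes $ since S is the start symbol.
FOLLOW(S): in A→F S print end, S is followed by print end with FIRST {print}; in N→end A L S, the suffix after S is empty, so FOLLOW(S) ⊇ FOLLOW(N) = {$, end, id, print}; in L→F S, the suffix after S is empty, so FOLLOW(S) ⊇ FOLLOW(L) = {$, end, id, print}. Thus FOLLOW(S) = {$, end, id, print}.
FOLLOW(L): in S→F id L, the suffix after L is empty, so FOLLOW(L) ⊇ FOLLOW(S) = {$, end, id, print}; in N→end A L S, L is followed by S with FIRST {end, id, print}. Thus FOLLOW(L) = {$, end, id, print}.
FOLLOW(F): in S→F id L, F is followed by id L with FIRST {id}; in A→F S print end, F is followed by S print end with FIRST {end, id, print}; in L→F S, F is followed by S with FIRST {end, id, print}; in L→print F, the suffix after F is empty, so FOLLOW(F) ⊇ FOLLOW(L) = {$, end, id, print}. Thus FOLLOW(F) = {$, end, id, print}.
FOLLOW(A): in F→A, the suffix after A is empty, so FOLLOW(A) ⊇ FOLLOW(F) = {$, end, id, print}; in N→end A L S, A is followed by L S with FIRST {end, id, print}. Thus FOLLOW(A) = {$, end, id, print}.
FOLLOW(N): in F→N, the suffix after N is empty, so FOLLOW(N) ⊇ FOLLOW(F) = {$, end, id, print}. Thus FOLLOW(N) = {$, end, id, print}.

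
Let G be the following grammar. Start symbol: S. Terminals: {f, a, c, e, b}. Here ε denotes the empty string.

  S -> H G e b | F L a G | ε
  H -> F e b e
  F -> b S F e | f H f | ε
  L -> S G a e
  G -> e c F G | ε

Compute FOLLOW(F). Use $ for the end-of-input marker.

FIRST(F): from F->b S F e we get {b}; from F->f H f we get {f}; from F->ε we get {ε}. So FIRST(F) = {ε, b, f}.
FIRST(G): from G->e c F G we get {e}; from G->ε we get {ε}. So FIRST(G) = {ε, e}.
FIRST(H): from H->F e b e we get {b, e, f}. So FIRST(H) = {b, e, f}.
FIRST(S): from S->H G e b we get {b, e, f}; from S->F L a G we get {a, b, e, f}; from S->ε we get {ε}. So FIRST(S) = {ε, a, b, e, f}.
FIRST(L): from L->S G a e we get {a, b, e, f}. So FIRST(L) = {a, b, e, f}.
FOLLOW(S) includes $ since S is the start symbol.
FOLLOW(S): in F->b S F e, S is followed by F e with FIRST {b, e, f}; in L->S G a e, S is followed by G a e with FIRST {a, e}. Thus FOLLOW(S) = {$, a, b, e, f}.
FOLLOW(H): in S->H G e b, H is followed by G e b with FIRST {e}; in F->f H f, H is followed by f with FIRST {f}. Thus FOLLOW(H) = {e, f}.
FOLLOW(L): in S->F L a G, L is followed by a G with FIRST {a}. Thus FOLLOW(L) = {a}.
FOLLOW(G): in S->H G e b, G is followed by e b with FIRST {e}; in S->F L a G, the suffix after G is empty, so FOLLOW(G) ⊇ FOLLOW(S) = {$, a, b, e, f}; in L->S G a e, G is followed by a e with FIRST {a}; in G->e c F G, the suffix after G is empty (adds nothing new). Thus FOLLOW(G) = {$, a, b, e, f}.
FOLLOW(F): in S->F L a G, F is followed by L a G with FIRST {a, b, e, f}; in H->F e b e, F is followed by e b e with FIRST {e}; in F->b S F e, F is followed by e with FIRST {e}; in G->e c F G, F is followed by G with FIRST {ε, e}; in G->e c F G, the suffix after F is nullable, so FOLLOW(F) ⊇ FOLLOW(G) = {$, a, b, e, f}. Thus FOLLOW(F) = {$, a, b, e, f}.

{$, a, b, e, f}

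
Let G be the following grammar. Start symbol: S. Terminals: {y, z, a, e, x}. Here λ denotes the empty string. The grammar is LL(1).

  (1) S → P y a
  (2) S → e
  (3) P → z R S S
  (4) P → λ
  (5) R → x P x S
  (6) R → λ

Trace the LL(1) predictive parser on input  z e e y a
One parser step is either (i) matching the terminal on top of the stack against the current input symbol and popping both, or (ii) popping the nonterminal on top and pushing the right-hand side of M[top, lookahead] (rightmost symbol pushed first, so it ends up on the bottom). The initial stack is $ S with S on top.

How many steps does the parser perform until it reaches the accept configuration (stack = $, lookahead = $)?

      Stack          Input        Action
   1  $ S            z e e y a $  expand S → P y a
   2  $ a y P        z e e y a $  expand P → z R S S
   3  $ a y S S R z  z e e y a $  match z
   4  $ a y S S R    e e y a $    expand R → λ
   5  $ a y S S      e e y a $    expand S → e
   6  $ a y S e      e e y a $    match e
   7  $ a y S        e y a $      expand S → e
   8  $ a y e        e y a $      match e
   9  $ a y          y a $        match y
  10  $ a            a $          match a
Accept reached after 10 steps.

10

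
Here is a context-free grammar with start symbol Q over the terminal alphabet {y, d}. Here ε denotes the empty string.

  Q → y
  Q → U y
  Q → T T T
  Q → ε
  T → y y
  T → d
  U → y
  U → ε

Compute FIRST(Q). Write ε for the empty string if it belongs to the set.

FIRST(T): from T→y y we get {y}; from T→d we get {d}. So FIRST(T) = {d, y}.
FIRST(U): from U→y we get {y}; from U→ε we get {ε}. So FIRST(U) = {ε, y}.
FIRST(Q): from Q→y we get {y}; from Q→U y we get {y}; from Q→T T T we get {d, y}; from Q→ε we get {ε}. So FIRST(Q) = {ε, d, y}.

{ε, d, y}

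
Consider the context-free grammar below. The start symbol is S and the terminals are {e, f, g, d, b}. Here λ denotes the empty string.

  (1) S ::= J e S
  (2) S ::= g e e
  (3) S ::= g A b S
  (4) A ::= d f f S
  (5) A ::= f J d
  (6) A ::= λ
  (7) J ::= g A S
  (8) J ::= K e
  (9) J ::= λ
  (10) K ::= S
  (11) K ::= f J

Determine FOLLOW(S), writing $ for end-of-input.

{$, b, d, e, f, g}

FIRST(A): from A::=d f f S we get {d}; from A::=f J d we get {f}; from A::=λ we get {λ}. So FIRST(A) = {λ, d, f}.
FIRST(S): from S::=J e S we get {e, f, g}; from S::=g e e we get {g}; from S::=g A b S we get {g}. So FIRST(S) = {e, f, g}.
FIRST(K): from K::=S we get {e, f, g}; from K::=f J we get {f}. So FIRST(K) = {e, f, g}.
FIRST(J): from J::=g A S we get {g}; from J::=K e we get {e, f, g}; from J::=λ we get {λ}. So FIRST(J) = {λ, e, f, g}.
FOLLOW(S) includes $ since S is the start symbol.
FOLLOW(A): in S::=g A b S, A is followed by b S with FIRST {b}; in J::=g A S, A is followed by S with FIRST {e, f, g}. Thus FOLLOW(A) = {b, e, f, g}.
FOLLOW(K): in J::=K e, K is followed by e with FIRST {e}. Thus FOLLOW(K) = {e}.
FOLLOW(J): in S::=J e S, J is followed by e S with FIRST {e}; in A::=f J d, J is followed by d with FIRST {d}; in K::=f J, the suffix after J is empty, so FOLLOW(J) ⊇ FOLLOW(K) = {e}. Thus FOLLOW(J) = {d, e}.
FOLLOW(S): in S::=J e S, the suffix after S is empty (adds nothing new); in S::=g A b S, the suffix after S is empty (adds nothing new); in A::=d f f S, the suffix after S is empty, so FOLLOW(S) ⊇ FOLLOW(A) = {b, e, f, g}; in J::=g A S, the suffix after S is empty, so FOLLOW(S) ⊇ FOLLOW(J) = {d, e}; in K::=S, the suffix after S is empty, so FOLLOW(S) ⊇ FOLLOW(K) = {e}. Thus FOLLOW(S) = {$, b, d, e, f, g}.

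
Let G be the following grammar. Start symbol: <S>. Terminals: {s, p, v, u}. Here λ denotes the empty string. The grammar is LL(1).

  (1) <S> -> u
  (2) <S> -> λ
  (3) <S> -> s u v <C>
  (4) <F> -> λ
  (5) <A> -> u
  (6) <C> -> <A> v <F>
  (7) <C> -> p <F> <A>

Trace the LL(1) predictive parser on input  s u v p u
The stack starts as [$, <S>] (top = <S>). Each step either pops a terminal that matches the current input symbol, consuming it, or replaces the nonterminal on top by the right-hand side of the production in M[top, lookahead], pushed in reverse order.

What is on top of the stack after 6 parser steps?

     Stack        Input        Action
  1  $ <S>        s u v p u $  expand <S> -> s u v <C>
  2  $ <C> v u s  s u v p u $  match s
  3  $ <C> v u    u v p u $    match u
  4  $ <C> v      v p u $      match v
  5  $ <C>        p u $        expand <C> -> p <F> <A>
  6  $ <A> <F> p  p u $        match p
Stack after step 6: $ <A> <F> (top = <F>).

<F>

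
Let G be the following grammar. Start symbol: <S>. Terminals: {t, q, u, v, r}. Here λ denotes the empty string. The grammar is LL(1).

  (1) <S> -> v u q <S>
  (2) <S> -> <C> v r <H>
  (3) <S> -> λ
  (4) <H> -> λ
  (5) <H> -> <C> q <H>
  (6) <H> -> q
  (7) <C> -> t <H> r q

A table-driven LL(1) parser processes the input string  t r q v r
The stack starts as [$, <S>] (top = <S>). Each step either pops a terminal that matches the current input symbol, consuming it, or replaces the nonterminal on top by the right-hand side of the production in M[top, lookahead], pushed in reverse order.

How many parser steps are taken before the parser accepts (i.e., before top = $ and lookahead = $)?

9

     Stack                Input        Action
  1  $ <S>                t r q v r $  expand <S> -> <C> v r <H>
  2  $ <H> r v <C>        t r q v r $  expand <C> -> t <H> r q
  3  $ <H> r v q r <H> t  t r q v r $  match t
  4  $ <H> r v q r <H>    r q v r $    expand <H> -> λ
  5  $ <H> r v q r        r q v r $    match r
  6  $ <H> r v q          q v r $      match q
  7  $ <H> r v            v r $        match v
  8  $ <H> r              r $          match r
  9  $ <H>                $            expand <H> -> λ
Accept reached after 9 steps.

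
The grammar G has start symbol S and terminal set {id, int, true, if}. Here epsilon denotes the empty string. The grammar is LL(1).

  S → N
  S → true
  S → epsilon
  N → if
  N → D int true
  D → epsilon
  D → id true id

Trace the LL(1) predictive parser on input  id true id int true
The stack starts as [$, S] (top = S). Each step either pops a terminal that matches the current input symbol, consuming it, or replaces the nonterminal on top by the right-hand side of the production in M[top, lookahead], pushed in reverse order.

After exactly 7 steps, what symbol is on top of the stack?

true

step 1: stack=$ S  input=id true id int true $  — expand S → N
step 2: stack=$ N  input=id true id int true $  — expand N → D int true
step 3: stack=$ true int D  input=id true id int true $  — expand D → id true id
step 4: stack=$ true int id true id  input=id true id int true $  — match id
step 5: stack=$ true int id true  input=true id int true $  — match true
step 6: stack=$ true int id  input=id int true $  — match id
step 7: stack=$ true int  input=int true $  — match int
Stack after step 7: $ true (top = true).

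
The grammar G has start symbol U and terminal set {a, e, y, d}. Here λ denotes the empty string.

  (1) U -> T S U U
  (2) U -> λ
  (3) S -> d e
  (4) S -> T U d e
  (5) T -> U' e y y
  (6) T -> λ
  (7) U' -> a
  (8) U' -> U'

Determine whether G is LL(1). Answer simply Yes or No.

FIRST(U) = {λ, a, d}
FIRST(S) = {a, d}
FIRST(T) = {λ, a}
FIRST(U') = {a}
FOLLOW(U) = {$, a, d}
FOLLOW(S) = {$, a, d}
FOLLOW(T) = {a, d}
FOLLOW(U') = {e}
Cell M[S, d] receives both S -> d e and S -> T U d e — the grammar is not LL(1).

No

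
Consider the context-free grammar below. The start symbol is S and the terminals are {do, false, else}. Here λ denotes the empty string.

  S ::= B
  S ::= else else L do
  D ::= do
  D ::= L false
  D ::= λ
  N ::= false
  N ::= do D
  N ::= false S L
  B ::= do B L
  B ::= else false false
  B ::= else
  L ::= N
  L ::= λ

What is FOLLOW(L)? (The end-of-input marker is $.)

FIRST(N) = {do, false}
FIRST(B) = {do, else}
FIRST(S) = {do, else}  (via B)
FIRST(L) = {λ, do, false}  (via N)
FIRST(D) = {λ, do, false}  (via L false)
FOLLOW(S) includes $ since S is the start symbol.
FOLLOW(S): in N::=false S L, S is followed by L with FIRST {λ, do, false}; in N::=false S L, the suffix after S is nullable, so FOLLOW(S) ⊇ FOLLOW(N) = {$, do, false}. Thus FOLLOW(S) = {$, do, false}.
FOLLOW(B): in S::=B, the suffix after B is empty, so FOLLOW(B) ⊇ FOLLOW(S) = {$, do, false}; in B::=do B L, B is followed by L with FIRST {λ, do, false}; in B::=do B L, the suffix after B is nullable (adds nothing new). Thus FOLLOW(B) = {$, do, false}.
FOLLOW(D): in N::=do D, the suffix after D is empty, so FOLLOW(D) ⊇ FOLLOW(N) = {$, do, false}. Thus FOLLOW(D) = {$, do, false}.
FOLLOW(N): in L::=N, the suffix after N is empty, so FOLLOW(N) ⊇ FOLLOW(L) = {$, do, false}. Thus FOLLOW(N) = {$, do, false}.
FOLLOW(L): in S::=else else L do, L is followed by do with FIRST {do}; in D::=L false, L is followed by false with FIRST {false}; in N::=false S L, the suffix after L is empty, so FOLLOW(L) ⊇ FOLLOW(N) = {$, do, false}; in B::=do B L, the suffix after L is empty, so FOLLOW(L) ⊇ FOLLOW(B) = {$, do, false}. Thus FOLLOW(L) = {$, do, false}.

{$, do, false}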